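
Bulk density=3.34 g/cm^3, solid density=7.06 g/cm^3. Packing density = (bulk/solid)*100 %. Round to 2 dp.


Packing = (3.34/7.06)*100 = 47.31 %


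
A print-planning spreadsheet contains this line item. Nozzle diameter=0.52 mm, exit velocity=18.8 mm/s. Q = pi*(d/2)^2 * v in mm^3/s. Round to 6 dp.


A = pi*(0.52/2)^2 = 0.21237166 mm^2
Q = 0.21237166 * 18.8 = 3.992587 mm^3/s


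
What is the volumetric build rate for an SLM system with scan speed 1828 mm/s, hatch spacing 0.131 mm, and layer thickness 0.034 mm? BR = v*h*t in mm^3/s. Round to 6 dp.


Rate = 1828 * 0.131 * 0.034 = 8.141912 mm^3/s


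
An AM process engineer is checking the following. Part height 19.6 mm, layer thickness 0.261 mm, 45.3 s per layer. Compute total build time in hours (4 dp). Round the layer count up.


Layers = ceil(19.6/0.261) = 76
t = 76 * 45.3 / 3600 = 0.9563 hrs


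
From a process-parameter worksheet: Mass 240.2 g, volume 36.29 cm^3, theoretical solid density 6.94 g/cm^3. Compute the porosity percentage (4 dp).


rho_part = 240.2 / 36.29 = 6.61890328 g/cm^3
Porosity = (1 - 6.61890328/6.94)*100 = 4.6268 %


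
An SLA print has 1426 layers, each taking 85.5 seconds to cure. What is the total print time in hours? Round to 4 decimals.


t = 1426 * 85.5 / 3600 = 33.8675 hrs


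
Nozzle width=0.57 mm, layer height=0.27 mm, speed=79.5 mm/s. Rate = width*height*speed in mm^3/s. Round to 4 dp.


Rate = 0.57 * 0.27 * 79.5 = 12.2351 mm^3/s


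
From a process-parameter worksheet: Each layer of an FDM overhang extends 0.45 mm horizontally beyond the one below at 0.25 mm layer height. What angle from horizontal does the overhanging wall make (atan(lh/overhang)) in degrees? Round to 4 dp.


angle = atan(0.25/0.45) = 29.0546 degrees


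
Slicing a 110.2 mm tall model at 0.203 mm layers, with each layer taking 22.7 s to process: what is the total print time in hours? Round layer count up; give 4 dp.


Layers = ceil(110.2/0.203) = 543
t = 543 * 22.7 / 3600 = 3.4239 hrs


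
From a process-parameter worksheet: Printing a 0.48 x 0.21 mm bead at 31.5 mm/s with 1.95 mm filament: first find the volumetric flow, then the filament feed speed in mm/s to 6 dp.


Q = 0.48 * 0.21 * 31.5 = 3.1752 mm^3/s
A_fil = pi*(1.95/2)^2 = 2.98647652 mm^2
v_feed = 3.1752 / 2.98647652 = 1.063193 mm/s


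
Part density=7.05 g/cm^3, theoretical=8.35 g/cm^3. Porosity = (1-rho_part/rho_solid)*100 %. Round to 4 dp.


Porosity = (1-7.05/8.35)*100 = 15.5689 %


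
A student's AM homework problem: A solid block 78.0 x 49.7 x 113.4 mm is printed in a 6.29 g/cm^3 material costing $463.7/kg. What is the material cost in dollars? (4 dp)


V = 78.0 * 49.7 * 113.4 = 439606.44 mm^3 = 439.60644 cm^3
Mass = 439.60644 * 6.29 / 1000 = 2.76512451 kg
Cost = 2.76512451 * 463.7 = 1282.1882 $


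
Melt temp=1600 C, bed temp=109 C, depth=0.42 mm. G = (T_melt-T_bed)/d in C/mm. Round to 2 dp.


G = (1600-109)/0.42 = 3550.0 C/mm


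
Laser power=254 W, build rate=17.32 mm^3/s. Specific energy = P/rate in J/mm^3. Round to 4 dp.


SE = 254 / 17.32 = 14.6651 J/mm^3


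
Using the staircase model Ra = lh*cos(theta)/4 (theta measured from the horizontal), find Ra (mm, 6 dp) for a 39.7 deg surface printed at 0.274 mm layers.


Ra = 0.274 * cos(39.7) / 4 = 0.052704 mm


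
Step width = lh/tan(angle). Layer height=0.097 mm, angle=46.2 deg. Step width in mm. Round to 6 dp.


step = 0.097 / tan(46.2) = 0.09302 mm


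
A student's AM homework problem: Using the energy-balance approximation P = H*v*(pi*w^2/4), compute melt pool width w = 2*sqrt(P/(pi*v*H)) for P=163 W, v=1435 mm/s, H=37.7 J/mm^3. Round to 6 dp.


w = 2*sqrt(163/(pi*1435*37.7)) = 0.061937 mm


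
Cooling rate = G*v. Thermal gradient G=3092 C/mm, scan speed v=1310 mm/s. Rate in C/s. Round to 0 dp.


CR = 3092 * 1310 = 4050520 C/s


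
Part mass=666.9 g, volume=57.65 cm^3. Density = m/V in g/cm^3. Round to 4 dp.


rho = 666.9 / 57.65 = 11.5681 g/cm^3


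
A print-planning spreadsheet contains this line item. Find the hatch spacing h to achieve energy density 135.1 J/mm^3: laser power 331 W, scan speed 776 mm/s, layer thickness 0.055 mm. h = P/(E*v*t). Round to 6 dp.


h = 331 / (135.1*776*0.055) = 0.057405 mm


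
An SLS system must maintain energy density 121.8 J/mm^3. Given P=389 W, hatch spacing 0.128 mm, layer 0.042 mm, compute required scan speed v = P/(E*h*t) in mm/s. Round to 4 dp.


v = 389 / (121.8*0.128*0.042) = 594.0774 mm/s


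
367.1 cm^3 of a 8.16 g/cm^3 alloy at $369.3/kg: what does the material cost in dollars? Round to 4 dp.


Mass = 367.1*8.16/1000 = 2.995536 kg
Cost = 2.995536 * 369.3 = 1106.2514 $


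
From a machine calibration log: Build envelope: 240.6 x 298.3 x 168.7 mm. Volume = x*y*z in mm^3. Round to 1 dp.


V = 240.6 * 298.3 * 168.7 = 12107764.3 mm^3


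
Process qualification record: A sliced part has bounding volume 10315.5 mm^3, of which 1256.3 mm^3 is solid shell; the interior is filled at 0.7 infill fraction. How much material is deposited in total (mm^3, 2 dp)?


V_infill = (10315.5 - 1256.3) * 0.7 = 6341.44
V_total = 1256.3 + 6341.44 = 7597.74 mm^3


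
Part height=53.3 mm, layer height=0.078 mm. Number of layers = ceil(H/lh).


Layers = ceil(53.3/0.078) = 684


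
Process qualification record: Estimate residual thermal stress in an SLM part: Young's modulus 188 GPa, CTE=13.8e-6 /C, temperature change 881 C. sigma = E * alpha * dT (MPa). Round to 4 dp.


sigma = 188*1000 * 13.8e-6 * 881 = 2285.6664 MPa


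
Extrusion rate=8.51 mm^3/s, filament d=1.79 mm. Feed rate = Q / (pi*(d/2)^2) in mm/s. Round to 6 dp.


A = pi*(1.79/2)^2 = 2.516494
v = 8.51 / 2.516494 = 3.381689 mm/s


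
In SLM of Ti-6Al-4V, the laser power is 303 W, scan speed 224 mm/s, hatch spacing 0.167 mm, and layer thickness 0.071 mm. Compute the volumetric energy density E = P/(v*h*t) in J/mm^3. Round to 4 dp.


E = 303 / (224*0.167*0.071) = 114.0827 J/mm^3


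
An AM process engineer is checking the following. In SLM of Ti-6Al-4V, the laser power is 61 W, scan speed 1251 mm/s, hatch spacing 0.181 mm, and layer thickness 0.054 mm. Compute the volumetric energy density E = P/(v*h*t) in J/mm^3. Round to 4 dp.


E = 61 / (1251*0.181*0.054) = 4.9888 J/mm^3


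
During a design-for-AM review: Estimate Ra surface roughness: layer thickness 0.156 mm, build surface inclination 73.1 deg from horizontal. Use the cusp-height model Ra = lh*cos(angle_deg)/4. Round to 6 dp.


Ra = 0.156 * cos(73.1) / 4 = 0.011337 mm


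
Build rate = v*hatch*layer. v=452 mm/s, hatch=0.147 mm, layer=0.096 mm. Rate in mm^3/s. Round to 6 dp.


Rate = 452 * 0.147 * 0.096 = 6.378624 mm^3/s


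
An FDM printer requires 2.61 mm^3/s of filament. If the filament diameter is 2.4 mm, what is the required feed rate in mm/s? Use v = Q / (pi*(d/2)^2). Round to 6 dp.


A = pi*(2.4/2)^2 = 4.523893
v = 2.61 / 4.523893 = 0.576937 mm/s


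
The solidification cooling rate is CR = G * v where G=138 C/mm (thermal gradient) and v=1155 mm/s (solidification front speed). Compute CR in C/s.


CR = 138 * 1155 = 159390 C/s


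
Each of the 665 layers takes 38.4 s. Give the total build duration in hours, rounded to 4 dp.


t = 665 * 38.4 / 3600 = 7.0933 hrs


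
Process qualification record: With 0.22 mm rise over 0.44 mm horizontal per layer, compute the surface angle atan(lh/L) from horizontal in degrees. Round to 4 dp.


angle = atan(0.22/0.44) = 26.5651 degrees


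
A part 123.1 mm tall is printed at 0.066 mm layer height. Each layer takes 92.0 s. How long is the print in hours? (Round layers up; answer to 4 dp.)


Layers = ceil(123.1/0.066) = 1866
t = 1866 * 92.0 / 3600 = 47.6867 hrs


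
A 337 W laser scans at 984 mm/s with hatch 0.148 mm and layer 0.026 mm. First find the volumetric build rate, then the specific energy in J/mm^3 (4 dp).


Build rate = 984 * 0.148 * 0.026 = 3.786432 mm^3/s
SE = 337 / 3.786432 = 89.002 J/mm^3


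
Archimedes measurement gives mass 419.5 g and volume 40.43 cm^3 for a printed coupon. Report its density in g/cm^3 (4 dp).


rho = 419.5 / 40.43 = 10.376 g/cm^3


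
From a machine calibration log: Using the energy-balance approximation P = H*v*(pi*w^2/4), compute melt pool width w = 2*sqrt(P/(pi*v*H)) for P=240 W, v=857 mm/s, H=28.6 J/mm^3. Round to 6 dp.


w = 2*sqrt(240/(pi*857*28.6)) = 0.111657 mm


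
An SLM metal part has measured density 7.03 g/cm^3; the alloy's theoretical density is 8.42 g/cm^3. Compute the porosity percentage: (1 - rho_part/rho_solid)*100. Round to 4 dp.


Porosity = (1-7.03/8.42)*100 = 16.5083 %


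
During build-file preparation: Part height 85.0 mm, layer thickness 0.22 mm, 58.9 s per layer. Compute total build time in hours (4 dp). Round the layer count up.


Layers = ceil(85.0/0.22) = 387
t = 387 * 58.9 / 3600 = 6.3318 hrs


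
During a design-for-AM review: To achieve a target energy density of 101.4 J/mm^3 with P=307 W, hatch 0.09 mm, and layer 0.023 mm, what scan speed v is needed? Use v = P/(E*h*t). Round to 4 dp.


v = 307 / (101.4*0.09*0.023) = 1462.6152 mm/s


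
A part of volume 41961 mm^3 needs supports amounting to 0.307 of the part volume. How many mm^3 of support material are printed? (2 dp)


V_support = 41961 * 0.307 = 12882.03 mm^3


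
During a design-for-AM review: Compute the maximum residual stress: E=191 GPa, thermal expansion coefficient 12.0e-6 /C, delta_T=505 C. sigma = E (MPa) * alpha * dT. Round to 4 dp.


sigma = 191*1000 * 12.0e-6 * 505 = 1157.46 MPa


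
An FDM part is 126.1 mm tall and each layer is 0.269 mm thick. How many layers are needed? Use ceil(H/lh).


Layers = ceil(126.1/0.269) = 469


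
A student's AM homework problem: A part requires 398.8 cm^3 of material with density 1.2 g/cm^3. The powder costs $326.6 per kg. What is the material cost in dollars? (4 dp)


Mass = 398.8*1.2/1000 = 0.47856 kg
Cost = 0.47856 * 326.6 = 156.2977 $


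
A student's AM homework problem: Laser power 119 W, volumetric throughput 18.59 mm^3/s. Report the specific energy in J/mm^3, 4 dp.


SE = 119 / 18.59 = 6.4013 J/mm^3


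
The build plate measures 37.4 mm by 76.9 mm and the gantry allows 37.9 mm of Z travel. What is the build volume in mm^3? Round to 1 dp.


V = 37.4 * 76.9 * 37.9 = 109002.7 mm^3


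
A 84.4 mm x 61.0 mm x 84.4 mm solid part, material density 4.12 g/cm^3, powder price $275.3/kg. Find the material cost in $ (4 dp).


V = 84.4 * 61.0 * 84.4 = 434524.96 mm^3 = 434.52496 cm^3
Mass = 434.52496 * 4.12 / 1000 = 1.79024284 kg
Cost = 1.79024284 * 275.3 = 492.8539 $


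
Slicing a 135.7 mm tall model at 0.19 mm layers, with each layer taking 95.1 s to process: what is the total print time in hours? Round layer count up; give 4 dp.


Layers = ceil(135.7/0.19) = 715
t = 715 * 95.1 / 3600 = 18.8879 hrs


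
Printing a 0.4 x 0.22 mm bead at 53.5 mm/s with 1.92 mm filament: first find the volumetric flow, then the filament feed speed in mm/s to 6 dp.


Q = 0.4 * 0.22 * 53.5 = 4.708 mm^3/s
A_fil = pi*(1.92/2)^2 = 2.89529179 mm^2
v_feed = 4.708 / 2.89529179 = 1.626088 mm/s


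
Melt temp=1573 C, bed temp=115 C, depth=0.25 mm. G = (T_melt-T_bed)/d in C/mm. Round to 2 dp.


G = (1573-115)/0.25 = 5832.0 C/mm


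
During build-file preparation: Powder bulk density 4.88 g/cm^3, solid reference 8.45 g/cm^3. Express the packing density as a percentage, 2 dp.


Packing = (4.88/8.45)*100 = 57.75 %


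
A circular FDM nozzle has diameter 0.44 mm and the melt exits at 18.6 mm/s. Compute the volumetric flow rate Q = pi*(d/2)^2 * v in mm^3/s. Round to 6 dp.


A = pi*(0.44/2)^2 = 0.15205308 mm^2
Q = 0.15205308 * 18.6 = 2.828187 mm^3/s


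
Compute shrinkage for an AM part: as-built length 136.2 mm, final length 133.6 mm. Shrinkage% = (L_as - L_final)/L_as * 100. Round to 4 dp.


Shrinkage = ((136.2-133.6)/136.2)*100 = 1.909 %


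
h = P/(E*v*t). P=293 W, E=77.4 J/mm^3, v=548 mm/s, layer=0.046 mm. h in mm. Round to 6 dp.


h = 293 / (77.4*548*0.046) = 0.150172 mm


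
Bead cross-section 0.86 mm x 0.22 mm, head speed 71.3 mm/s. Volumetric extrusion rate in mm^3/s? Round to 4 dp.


Rate = 0.86 * 0.22 * 71.3 = 13.49 mm^3/s


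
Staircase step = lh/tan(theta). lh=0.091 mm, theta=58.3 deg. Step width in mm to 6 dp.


step = 0.091 / tan(58.3) = 0.056203 mm


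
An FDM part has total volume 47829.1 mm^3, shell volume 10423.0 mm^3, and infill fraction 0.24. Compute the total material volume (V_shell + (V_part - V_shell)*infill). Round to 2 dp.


V_infill = (47829.1 - 10423.0) * 0.24 = 8977.46
V_total = 10423.0 + 8977.46 = 19400.46 mm^3


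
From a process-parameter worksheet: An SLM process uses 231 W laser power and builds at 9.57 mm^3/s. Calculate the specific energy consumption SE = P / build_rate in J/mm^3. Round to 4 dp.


SE = 231 / 9.57 = 24.1379 J/mm^3


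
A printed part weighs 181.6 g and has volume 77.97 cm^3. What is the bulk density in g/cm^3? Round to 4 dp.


rho = 181.6 / 77.97 = 2.3291 g/cm^3


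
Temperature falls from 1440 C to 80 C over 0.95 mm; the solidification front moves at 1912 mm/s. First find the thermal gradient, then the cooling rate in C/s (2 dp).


G = (1440-80)/0.95 = 1431.57894737 C/mm
CR = 1431.57894737 * 1912 = 2737178.95 C/s


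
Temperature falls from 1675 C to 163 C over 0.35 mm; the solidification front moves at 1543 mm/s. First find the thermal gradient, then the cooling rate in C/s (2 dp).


G = (1675-163)/0.35 = 4320.0 C/mm
CR = 4320.0 * 1543 = 6665760.0 C/s


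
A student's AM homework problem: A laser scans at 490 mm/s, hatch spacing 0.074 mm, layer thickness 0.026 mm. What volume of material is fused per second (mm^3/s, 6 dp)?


Rate = 490 * 0.074 * 0.026 = 0.94276 mm^3/s


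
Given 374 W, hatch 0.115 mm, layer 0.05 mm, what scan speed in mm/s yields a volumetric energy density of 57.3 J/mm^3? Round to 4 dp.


v = 374 / (57.3*0.115*0.05) = 1135.1392 mm/s


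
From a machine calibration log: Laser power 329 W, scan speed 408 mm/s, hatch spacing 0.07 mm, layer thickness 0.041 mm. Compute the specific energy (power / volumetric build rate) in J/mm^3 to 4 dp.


Build rate = 408 * 0.07 * 0.041 = 1.17096 mm^3/s
SE = 329 / 1.17096 = 280.966 J/mm^3


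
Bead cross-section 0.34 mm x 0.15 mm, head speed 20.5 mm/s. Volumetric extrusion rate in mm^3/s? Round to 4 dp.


Rate = 0.34 * 0.15 * 20.5 = 1.0455 mm^3/s


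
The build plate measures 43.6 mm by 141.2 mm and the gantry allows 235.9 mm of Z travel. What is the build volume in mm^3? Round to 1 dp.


V = 43.6 * 141.2 * 235.9 = 1452275.9 mm^3


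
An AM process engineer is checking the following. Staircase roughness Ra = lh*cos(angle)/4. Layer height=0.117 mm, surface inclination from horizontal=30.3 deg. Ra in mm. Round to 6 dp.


Ra = 0.117 * cos(30.3) / 4 = 0.025254 mm


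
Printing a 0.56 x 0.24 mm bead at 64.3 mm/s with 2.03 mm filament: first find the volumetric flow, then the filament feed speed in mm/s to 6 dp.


Q = 0.56 * 0.24 * 64.3 = 8.64192 mm^3/s
A_fil = pi*(2.03/2)^2 = 3.23654729 mm^2
v_feed = 8.64192 / 3.23654729 = 2.670105 mm/s


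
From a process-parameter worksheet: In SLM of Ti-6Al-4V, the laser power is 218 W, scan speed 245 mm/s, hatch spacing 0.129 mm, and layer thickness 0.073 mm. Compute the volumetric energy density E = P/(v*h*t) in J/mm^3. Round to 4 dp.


E = 218 / (245*0.129*0.073) = 94.4883 J/mm^3


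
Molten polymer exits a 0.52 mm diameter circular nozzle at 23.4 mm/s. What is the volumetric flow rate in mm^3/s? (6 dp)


A = pi*(0.52/2)^2 = 0.21237166 mm^2
Q = 0.21237166 * 23.4 = 4.969497 mm^3/s


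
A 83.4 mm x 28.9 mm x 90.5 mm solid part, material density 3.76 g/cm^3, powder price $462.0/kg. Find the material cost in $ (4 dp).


V = 83.4 * 28.9 * 90.5 = 218128.53 mm^3 = 218.12853 cm^3
Mass = 218.12853 * 3.76 / 1000 = 0.82016327 kg
Cost = 0.82016327 * 462.0 = 378.9154 $


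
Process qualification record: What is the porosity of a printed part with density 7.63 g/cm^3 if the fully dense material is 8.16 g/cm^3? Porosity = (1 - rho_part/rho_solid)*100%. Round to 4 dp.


Porosity = (1-7.63/8.16)*100 = 6.4951 %


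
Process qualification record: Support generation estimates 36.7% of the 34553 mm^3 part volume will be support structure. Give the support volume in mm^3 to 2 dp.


V_support = 34553 * 0.367 = 12680.95 mm^3


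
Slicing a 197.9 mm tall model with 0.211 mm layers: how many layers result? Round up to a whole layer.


Layers = ceil(197.9/0.211) = 938


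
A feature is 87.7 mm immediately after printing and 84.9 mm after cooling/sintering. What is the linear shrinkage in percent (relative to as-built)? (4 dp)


Shrinkage = ((87.7-84.9)/87.7)*100 = 3.1927 %


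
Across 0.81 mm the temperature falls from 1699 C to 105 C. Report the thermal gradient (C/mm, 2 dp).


G = (1699-105)/0.81 = 1967.9 C/mm


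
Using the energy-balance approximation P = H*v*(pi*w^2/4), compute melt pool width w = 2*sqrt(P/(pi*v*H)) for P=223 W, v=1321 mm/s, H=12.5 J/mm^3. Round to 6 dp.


w = 2*sqrt(223/(pi*1321*12.5)) = 0.13113 mm


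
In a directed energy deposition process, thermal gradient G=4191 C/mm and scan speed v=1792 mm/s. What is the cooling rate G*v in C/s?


CR = 4191 * 1792 = 7510272 C/s


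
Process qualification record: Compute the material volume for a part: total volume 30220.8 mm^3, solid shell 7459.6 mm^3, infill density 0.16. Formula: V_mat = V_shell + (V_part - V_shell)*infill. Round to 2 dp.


V_infill = (30220.8 - 7459.6) * 0.16 = 3641.79
V_total = 7459.6 + 3641.79 = 11101.39 mm^3


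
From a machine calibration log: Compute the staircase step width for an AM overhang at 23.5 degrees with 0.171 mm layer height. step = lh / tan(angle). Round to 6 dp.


step = 0.171 / tan(23.5) = 0.393273 mm


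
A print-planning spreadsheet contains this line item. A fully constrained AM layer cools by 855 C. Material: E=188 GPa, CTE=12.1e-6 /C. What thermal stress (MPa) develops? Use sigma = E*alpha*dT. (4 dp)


sigma = 188*1000 * 12.1e-6 * 855 = 1944.954 MPa


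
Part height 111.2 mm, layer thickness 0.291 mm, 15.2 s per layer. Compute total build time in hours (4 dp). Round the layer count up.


Layers = ceil(111.2/0.291) = 383
t = 383 * 15.2 / 3600 = 1.6171 hrs


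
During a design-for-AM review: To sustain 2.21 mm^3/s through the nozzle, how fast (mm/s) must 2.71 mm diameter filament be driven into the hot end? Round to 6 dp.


A = pi*(2.71/2)^2 = 5.768043
v = 2.21 / 5.768043 = 0.383146 mm/s


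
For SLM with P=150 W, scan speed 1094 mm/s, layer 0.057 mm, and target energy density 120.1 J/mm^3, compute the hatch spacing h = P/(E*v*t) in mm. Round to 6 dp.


h = 150 / (120.1*1094*0.057) = 0.020029 mm


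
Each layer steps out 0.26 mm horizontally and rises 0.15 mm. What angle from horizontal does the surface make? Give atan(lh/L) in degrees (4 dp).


angle = atan(0.15/0.26) = 29.9816 degrees


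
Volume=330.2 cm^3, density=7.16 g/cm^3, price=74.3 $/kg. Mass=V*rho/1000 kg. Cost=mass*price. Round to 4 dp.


Mass = 330.2*7.16/1000 = 2.364232 kg
Cost = 2.364232 * 74.3 = 175.6624 $


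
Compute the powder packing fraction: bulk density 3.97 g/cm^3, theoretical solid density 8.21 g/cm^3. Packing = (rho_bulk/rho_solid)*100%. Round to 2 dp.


Packing = (3.97/8.21)*100 = 48.36 %


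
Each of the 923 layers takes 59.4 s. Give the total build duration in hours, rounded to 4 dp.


t = 923 * 59.4 / 3600 = 15.2295 hrs


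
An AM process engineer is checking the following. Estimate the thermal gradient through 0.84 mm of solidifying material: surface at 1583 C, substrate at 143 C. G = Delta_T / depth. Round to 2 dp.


G = (1583-143)/0.84 = 1714.29 C/mm


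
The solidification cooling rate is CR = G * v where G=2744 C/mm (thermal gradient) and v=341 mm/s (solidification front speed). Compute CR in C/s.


CR = 2744 * 341 = 935704 C/s


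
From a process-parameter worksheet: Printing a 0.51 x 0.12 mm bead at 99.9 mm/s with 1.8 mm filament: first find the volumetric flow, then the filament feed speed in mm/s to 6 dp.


Q = 0.51 * 0.12 * 99.9 = 6.11388 mm^3/s
A_fil = pi*(1.8/2)^2 = 2.54469005 mm^2
v_feed = 6.11388 / 2.54469005 = 2.402603 mm/s


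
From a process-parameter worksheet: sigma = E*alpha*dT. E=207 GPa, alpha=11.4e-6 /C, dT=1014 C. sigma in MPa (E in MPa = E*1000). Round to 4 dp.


sigma = 207*1000 * 11.4e-6 * 1014 = 2392.8372 MPa


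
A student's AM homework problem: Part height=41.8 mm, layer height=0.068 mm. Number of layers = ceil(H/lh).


Layers = ceil(41.8/0.068) = 615


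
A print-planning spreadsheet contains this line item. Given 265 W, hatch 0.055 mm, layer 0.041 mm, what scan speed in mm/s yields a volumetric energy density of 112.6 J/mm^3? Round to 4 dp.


v = 265 / (112.6*0.055*0.041) = 1043.6646 mm/s


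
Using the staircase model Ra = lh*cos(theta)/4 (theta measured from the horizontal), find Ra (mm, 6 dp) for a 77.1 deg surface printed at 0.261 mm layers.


Ra = 0.261 * cos(77.1) / 4 = 0.014567 mm


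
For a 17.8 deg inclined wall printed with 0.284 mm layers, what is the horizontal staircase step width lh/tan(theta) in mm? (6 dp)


step = 0.284 / tan(17.8) = 0.884556 mm


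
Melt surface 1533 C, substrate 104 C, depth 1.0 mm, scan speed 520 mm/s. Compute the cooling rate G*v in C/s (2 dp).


G = (1533-104)/1.0 = 1429.0 C/mm
CR = 1429.0 * 520 = 743080.0 C/s


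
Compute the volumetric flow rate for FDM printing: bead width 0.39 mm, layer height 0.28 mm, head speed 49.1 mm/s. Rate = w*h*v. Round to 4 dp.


Rate = 0.39 * 0.28 * 49.1 = 5.3617 mm^3/s


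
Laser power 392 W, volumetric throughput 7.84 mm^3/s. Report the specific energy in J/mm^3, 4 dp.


SE = 392 / 7.84 = 50.0 J/mm^3


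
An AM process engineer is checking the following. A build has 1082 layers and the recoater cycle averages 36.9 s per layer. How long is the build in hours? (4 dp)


t = 1082 * 36.9 / 3600 = 11.0905 hrs


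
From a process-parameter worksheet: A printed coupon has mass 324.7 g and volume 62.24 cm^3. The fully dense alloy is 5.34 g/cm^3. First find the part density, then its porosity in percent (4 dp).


rho_part = 324.7 / 62.24 = 5.21690231 g/cm^3
Porosity = (1 - 5.21690231/5.34)*100 = 2.3052 %


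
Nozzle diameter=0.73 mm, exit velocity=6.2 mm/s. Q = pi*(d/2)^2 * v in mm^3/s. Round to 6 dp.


A = pi*(0.73/2)^2 = 0.41853868 mm^2
Q = 0.41853868 * 6.2 = 2.59494 mm^3/s


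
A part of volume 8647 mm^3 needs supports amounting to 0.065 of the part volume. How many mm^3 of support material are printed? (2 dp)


V_support = 8647 * 0.065 = 562.06 mm^3


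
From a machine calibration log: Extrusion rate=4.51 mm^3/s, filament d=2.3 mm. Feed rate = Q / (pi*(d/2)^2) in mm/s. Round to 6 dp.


A = pi*(2.3/2)^2 = 4.154756
v = 4.51 / 4.154756 = 1.085503 mm/s


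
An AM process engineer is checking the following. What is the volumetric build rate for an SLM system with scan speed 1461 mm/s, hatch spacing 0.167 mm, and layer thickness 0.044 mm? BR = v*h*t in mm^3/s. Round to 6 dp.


Rate = 1461 * 0.167 * 0.044 = 10.735428 mm^3/s


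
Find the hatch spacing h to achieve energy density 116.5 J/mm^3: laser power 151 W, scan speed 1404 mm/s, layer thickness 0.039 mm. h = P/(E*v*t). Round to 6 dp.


h = 151 / (116.5*1404*0.039) = 0.023671 mm


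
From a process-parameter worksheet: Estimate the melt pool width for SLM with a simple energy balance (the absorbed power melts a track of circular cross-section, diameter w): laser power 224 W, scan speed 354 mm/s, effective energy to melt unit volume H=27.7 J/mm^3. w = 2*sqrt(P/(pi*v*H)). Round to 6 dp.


w = 2*sqrt(224/(pi*354*27.7)) = 0.170544 mm


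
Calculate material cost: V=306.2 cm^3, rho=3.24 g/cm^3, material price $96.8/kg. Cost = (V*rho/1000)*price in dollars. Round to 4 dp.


Mass = 306.2*3.24/1000 = 0.992088 kg
Cost = 0.992088 * 96.8 = 96.0341 $


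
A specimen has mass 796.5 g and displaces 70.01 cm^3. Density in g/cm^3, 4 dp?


rho = 796.5 / 70.01 = 11.3769 g/cm^3


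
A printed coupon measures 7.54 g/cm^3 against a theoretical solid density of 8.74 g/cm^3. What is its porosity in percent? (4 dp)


Porosity = (1-7.54/8.74)*100 = 13.73 %


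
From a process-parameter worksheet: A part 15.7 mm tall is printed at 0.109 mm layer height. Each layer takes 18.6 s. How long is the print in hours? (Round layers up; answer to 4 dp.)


Layers = ceil(15.7/0.109) = 145
t = 145 * 18.6 / 3600 = 0.7492 hrs


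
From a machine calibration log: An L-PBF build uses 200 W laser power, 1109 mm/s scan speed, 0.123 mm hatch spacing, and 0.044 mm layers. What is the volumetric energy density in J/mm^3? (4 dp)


E = 200 / (1109*0.123*0.044) = 33.3227 J/mm^3


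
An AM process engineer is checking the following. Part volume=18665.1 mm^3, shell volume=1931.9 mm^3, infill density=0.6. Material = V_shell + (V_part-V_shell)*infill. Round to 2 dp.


V_infill = (18665.1 - 1931.9) * 0.6 = 10039.92
V_total = 1931.9 + 10039.92 = 11971.82 mm^3


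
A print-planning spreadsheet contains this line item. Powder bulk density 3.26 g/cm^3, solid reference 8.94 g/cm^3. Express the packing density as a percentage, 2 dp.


Packing = (3.26/8.94)*100 = 36.47 %


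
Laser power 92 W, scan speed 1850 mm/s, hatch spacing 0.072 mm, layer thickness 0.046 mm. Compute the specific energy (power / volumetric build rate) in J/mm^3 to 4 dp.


Build rate = 1850 * 0.072 * 0.046 = 6.1272 mm^3/s
SE = 92 / 6.1272 = 15.015 J/mm^3


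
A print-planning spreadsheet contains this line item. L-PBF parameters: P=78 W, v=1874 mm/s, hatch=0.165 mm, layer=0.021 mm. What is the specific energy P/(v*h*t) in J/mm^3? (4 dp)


Build rate = 1874 * 0.165 * 0.021 = 6.49341 mm^3/s
SE = 78 / 6.49341 = 12.0122 J/mm^3


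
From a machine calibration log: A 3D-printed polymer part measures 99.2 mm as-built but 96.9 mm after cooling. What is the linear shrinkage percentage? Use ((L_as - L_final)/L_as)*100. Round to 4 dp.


Shrinkage = ((99.2-96.9)/99.2)*100 = 2.3185 %


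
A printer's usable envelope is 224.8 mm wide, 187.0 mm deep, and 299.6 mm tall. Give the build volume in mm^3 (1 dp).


V = 224.8 * 187.0 * 299.6 = 12594465.0 mm^3


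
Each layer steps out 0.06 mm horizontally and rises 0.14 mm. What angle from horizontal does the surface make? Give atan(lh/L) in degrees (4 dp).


angle = atan(0.14/0.06) = 66.8014 degrees


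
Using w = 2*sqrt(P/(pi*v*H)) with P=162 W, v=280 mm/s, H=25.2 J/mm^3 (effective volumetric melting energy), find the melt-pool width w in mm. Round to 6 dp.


w = 2*sqrt(162/(pi*280*25.2)) = 0.170975 mm


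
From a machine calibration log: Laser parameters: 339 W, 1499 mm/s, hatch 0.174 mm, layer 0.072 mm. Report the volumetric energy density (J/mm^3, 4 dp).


E = 339 / (1499*0.174*0.072) = 18.0516 J/mm^3


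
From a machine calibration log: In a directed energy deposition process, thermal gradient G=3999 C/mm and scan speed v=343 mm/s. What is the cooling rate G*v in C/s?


CR = 3999 * 343 = 1371657 C/s


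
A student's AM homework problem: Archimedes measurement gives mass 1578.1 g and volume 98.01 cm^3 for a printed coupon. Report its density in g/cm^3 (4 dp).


rho = 1578.1 / 98.01 = 16.1014 g/cm^3


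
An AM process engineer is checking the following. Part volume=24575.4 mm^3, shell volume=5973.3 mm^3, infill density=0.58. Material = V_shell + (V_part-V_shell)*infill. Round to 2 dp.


V_infill = (24575.4 - 5973.3) * 0.58 = 10789.22
V_total = 5973.3 + 10789.22 = 16762.52 mm^3


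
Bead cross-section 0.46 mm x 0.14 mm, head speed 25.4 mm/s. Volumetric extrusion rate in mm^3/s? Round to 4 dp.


Rate = 0.46 * 0.14 * 25.4 = 1.6358 mm^3/s


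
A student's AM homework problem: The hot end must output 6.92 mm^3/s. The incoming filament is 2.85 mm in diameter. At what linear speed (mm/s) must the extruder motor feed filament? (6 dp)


A = pi*(2.85/2)^2 = 6.379397
v = 6.92 / 6.379397 = 1.084742 mm/s


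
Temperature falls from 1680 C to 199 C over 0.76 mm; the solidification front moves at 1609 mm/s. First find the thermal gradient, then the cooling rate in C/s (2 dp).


G = (1680-199)/0.76 = 1948.68421053 C/mm
CR = 1948.68421053 * 1609 = 3135432.89 C/s


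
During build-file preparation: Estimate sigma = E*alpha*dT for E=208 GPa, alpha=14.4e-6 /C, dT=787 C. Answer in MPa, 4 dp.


sigma = 208*1000 * 14.4e-6 * 787 = 2357.2224 MPa


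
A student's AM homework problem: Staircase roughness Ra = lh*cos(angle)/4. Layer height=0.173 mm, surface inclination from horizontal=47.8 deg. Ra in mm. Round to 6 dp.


Ra = 0.173 * cos(47.8) / 4 = 0.029052 mm


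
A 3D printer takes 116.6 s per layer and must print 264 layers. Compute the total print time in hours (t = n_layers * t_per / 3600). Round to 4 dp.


t = 264 * 116.6 / 3600 = 8.5507 hrs


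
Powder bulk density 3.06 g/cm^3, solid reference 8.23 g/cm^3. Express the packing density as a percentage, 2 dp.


Packing = (3.06/8.23)*100 = 37.18 %


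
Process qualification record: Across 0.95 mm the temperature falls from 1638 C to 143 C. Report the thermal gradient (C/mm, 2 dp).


G = (1638-143)/0.95 = 1573.68 C/mm


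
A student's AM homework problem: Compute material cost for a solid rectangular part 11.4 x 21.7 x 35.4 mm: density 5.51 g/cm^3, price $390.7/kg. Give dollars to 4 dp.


V = 11.4 * 21.7 * 35.4 = 8757.252 mm^3 = 8.757252 cm^3
Mass = 8.757252 * 5.51 / 1000 = 0.04825246 kg
Cost = 0.04825246 * 390.7 = 18.8522 $


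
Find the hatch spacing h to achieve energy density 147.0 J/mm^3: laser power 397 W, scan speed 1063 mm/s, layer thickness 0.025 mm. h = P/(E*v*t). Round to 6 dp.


h = 397 / (147.0*1063*0.025) = 0.101625 mm


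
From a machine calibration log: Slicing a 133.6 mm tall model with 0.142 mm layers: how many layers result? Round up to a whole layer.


Layers = ceil(133.6/0.142) = 941


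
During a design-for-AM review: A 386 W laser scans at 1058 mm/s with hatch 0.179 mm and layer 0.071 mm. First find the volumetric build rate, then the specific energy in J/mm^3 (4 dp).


Build rate = 1058 * 0.179 * 0.071 = 13.446122 mm^3/s
SE = 386 / 13.446122 = 28.7072 J/mm^3


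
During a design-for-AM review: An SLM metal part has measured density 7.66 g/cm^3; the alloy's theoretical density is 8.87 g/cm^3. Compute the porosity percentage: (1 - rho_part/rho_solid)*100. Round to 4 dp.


Porosity = (1-7.66/8.87)*100 = 13.6415 %


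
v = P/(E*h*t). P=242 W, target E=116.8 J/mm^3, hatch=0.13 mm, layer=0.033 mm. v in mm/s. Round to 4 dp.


v = 242 / (116.8*0.13*0.033) = 482.9645 mm/s


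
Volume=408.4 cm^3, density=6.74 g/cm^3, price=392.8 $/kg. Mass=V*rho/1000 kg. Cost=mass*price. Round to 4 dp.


Mass = 408.4*6.74/1000 = 2.752616 kg
Cost = 2.752616 * 392.8 = 1081.2276 $


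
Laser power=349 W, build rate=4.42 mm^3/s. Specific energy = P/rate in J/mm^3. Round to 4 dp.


SE = 349 / 4.42 = 78.9593 J/mm^3


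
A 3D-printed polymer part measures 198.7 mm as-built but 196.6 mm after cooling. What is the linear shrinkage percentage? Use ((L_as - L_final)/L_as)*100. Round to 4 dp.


Shrinkage = ((198.7-196.6)/198.7)*100 = 1.0569 %


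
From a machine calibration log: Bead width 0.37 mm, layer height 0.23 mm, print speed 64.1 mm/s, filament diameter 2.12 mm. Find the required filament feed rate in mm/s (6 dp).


Q = 0.37 * 0.23 * 64.1 = 5.45491 mm^3/s
A_fil = pi*(2.12/2)^2 = 3.52989351 mm^2
v_feed = 5.45491 / 3.52989351 = 1.545347 mm/s


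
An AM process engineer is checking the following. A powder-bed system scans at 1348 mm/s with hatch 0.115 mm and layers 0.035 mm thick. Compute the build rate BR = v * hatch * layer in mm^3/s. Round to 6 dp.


Rate = 1348 * 0.115 * 0.035 = 5.4257 mm^3/s


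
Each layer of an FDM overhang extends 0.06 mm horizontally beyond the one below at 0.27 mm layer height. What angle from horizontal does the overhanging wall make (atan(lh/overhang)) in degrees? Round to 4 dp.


angle = atan(0.27/0.06) = 77.4712 degrees


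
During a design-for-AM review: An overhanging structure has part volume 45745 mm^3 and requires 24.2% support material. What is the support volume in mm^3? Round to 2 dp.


V_support = 45745 * 0.242 = 11070.29 mm^3


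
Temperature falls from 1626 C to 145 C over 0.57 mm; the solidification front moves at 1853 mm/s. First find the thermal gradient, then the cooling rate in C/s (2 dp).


G = (1626-145)/0.57 = 2598.24561404 C/mm
CR = 2598.24561404 * 1853 = 4814549.12 C/s


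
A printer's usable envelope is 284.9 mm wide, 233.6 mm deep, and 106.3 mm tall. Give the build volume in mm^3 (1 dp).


V = 284.9 * 233.6 * 106.3 = 7074545.6 mm^3


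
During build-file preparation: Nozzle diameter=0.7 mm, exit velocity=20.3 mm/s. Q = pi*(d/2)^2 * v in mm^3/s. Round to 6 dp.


A = pi*(0.7/2)^2 = 0.3848451 mm^2
Q = 0.3848451 * 20.3 = 7.812356 mm^3/s


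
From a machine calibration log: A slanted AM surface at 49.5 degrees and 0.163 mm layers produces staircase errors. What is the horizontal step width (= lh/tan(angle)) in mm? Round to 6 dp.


step = 0.163 / tan(49.5) = 0.139215 mm


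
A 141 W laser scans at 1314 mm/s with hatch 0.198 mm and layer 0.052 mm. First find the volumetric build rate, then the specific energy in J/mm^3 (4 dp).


Build rate = 1314 * 0.198 * 0.052 = 13.528944 mm^3/s
SE = 141 / 13.528944 = 10.4221 J/mm^3


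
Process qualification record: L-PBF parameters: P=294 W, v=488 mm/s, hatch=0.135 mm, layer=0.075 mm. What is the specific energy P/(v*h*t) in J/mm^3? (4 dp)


Build rate = 488 * 0.135 * 0.075 = 4.941 mm^3/s
SE = 294 / 4.941 = 59.5021 J/mm^3


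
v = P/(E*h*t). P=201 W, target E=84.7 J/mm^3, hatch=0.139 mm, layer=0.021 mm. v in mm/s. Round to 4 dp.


v = 201 / (84.7*0.139*0.021) = 812.9775 mm/s


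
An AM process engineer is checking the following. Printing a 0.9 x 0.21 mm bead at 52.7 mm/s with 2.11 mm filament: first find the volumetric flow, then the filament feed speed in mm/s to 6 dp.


Q = 0.9 * 0.21 * 52.7 = 9.9603 mm^3/s
A_fil = pi*(2.11/2)^2 = 3.49667116 mm^2
v_feed = 9.9603 / 3.49667116 = 2.848509 mm/s


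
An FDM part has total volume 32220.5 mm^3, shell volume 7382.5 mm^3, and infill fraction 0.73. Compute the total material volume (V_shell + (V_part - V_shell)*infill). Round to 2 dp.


V_infill = (32220.5 - 7382.5) * 0.73 = 18131.74
V_total = 7382.5 + 18131.74 = 25514.24 mm^3


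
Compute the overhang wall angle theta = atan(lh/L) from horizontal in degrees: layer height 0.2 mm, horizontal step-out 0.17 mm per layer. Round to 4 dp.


angle = atan(0.2/0.17) = 49.6355 degrees


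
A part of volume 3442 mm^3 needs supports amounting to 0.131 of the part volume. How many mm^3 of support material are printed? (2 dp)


V_support = 3442 * 0.131 = 450.9 mm^3


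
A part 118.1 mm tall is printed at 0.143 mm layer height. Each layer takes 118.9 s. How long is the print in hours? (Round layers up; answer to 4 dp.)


Layers = ceil(118.1/0.143) = 826
t = 826 * 118.9 / 3600 = 27.2809 hrs


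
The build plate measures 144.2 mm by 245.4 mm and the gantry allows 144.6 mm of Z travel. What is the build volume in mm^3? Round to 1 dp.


V = 144.2 * 245.4 * 144.6 = 5116913.9 mm^3


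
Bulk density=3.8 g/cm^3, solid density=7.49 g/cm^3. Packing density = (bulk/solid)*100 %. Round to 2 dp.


Packing = (3.8/7.49)*100 = 50.73 %


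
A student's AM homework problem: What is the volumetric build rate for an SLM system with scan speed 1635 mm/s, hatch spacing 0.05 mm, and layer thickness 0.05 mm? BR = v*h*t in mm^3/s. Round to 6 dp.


Rate = 1635 * 0.05 * 0.05 = 4.0875 mm^3/s


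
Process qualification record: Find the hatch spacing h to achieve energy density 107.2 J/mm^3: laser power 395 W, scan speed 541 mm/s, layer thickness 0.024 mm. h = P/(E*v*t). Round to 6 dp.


h = 395 / (107.2*541*0.024) = 0.283788 mm


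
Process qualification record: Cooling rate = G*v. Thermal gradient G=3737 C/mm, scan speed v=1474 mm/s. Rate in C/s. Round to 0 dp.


CR = 3737 * 1474 = 5508338 C/s


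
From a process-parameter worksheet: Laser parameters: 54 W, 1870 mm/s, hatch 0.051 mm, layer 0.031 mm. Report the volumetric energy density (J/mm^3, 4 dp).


E = 54 / (1870*0.051*0.031) = 18.265 J/mm^3


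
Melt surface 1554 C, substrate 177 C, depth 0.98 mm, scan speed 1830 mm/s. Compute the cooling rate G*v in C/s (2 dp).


G = (1554-177)/0.98 = 1405.10204082 C/mm
CR = 1405.10204082 * 1830 = 2571336.73 C/s


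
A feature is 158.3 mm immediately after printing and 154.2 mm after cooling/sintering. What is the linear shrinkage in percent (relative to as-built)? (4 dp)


Shrinkage = ((158.3-154.2)/158.3)*100 = 2.59 %


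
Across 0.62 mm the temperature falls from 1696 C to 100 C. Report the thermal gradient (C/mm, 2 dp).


G = (1696-100)/0.62 = 2574.19 C/mm


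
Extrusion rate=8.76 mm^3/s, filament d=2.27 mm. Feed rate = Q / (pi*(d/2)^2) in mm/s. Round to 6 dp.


A = pi*(2.27/2)^2 = 4.047078
v = 8.76 / 4.047078 = 2.164525 mm/s


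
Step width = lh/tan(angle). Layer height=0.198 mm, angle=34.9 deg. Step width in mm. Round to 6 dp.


step = 0.198 / tan(34.9) = 0.283826 mm


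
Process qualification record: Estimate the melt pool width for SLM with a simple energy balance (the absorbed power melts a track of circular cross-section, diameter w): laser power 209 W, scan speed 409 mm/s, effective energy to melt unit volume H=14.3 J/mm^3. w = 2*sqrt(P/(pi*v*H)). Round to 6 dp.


w = 2*sqrt(209/(pi*409*14.3)) = 0.213304 mm


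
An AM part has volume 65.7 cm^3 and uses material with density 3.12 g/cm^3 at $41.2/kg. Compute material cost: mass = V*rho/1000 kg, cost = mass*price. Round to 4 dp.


Mass = 65.7*3.12/1000 = 0.204984 kg
Cost = 0.204984 * 41.2 = 8.4453 $


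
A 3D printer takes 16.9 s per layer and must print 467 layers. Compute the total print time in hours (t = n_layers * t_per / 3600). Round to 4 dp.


t = 467 * 16.9 / 3600 = 2.1923 hrs


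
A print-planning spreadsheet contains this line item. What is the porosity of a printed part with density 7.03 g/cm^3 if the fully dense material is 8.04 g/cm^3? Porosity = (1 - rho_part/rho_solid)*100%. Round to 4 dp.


Porosity = (1-7.03/8.04)*100 = 12.5622 %


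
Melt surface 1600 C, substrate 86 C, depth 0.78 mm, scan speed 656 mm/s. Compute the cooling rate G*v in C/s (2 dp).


G = (1600-86)/0.78 = 1941.02564103 C/mm
CR = 1941.02564103 * 656 = 1273312.82 C/s


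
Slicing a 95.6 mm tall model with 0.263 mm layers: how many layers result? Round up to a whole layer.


Layers = ceil(95.6/0.263) = 364


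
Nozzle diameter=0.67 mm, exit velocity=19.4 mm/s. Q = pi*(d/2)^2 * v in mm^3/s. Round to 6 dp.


A = pi*(0.67/2)^2 = 0.35256524 mm^2
Q = 0.35256524 * 19.4 = 6.839766 mm^3/s


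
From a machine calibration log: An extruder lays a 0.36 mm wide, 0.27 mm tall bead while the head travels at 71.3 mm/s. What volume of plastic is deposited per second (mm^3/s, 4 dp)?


Rate = 0.36 * 0.27 * 71.3 = 6.9304 mm^3/s


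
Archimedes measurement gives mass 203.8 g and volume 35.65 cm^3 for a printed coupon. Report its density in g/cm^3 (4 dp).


rho = 203.8 / 35.65 = 5.7167 g/cm^3


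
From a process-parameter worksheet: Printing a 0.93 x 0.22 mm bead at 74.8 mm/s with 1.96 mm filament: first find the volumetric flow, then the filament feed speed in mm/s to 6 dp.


Q = 0.93 * 0.22 * 74.8 = 15.30408 mm^3/s
A_fil = pi*(1.96/2)^2 = 3.01718558 mm^2
v_feed = 15.30408 / 3.01718558 = 5.072303 mm/s
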